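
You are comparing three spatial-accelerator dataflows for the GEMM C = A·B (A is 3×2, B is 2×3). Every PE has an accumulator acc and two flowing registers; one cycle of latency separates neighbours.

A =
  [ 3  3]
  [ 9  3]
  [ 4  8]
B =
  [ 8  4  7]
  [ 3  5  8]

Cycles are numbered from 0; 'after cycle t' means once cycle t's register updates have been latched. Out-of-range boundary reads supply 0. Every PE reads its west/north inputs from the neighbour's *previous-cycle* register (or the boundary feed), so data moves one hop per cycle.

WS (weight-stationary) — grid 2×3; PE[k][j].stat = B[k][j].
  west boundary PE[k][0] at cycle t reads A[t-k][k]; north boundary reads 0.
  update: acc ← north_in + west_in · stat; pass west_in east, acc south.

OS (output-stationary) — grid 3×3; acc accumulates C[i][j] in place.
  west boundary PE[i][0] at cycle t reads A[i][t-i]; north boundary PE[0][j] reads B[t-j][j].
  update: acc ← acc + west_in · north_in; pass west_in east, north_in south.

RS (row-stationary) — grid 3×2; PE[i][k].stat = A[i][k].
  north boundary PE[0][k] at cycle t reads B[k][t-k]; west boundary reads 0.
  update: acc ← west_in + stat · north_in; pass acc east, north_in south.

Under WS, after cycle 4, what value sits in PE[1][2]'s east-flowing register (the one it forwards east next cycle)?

register = 3

WS on a 2×3 grid — tracing PE[1][2] and its feeders:
  0: (0,2).acc=0  regs=<0,0>
  0: (1,1).acc=0  regs=<0,0>
  0: (1,2).acc=0  regs=<0,0>
  1: (0,2).acc=0  regs=<0,0>
  1: (1,1).acc=0  regs=<0,0>
  1: (1,2).acc=0  regs=<0,0>
  2: (0,2).acc=21  regs=<3,21>
  2: (1,1).acc=27  regs=<3,27>
  2: (1,2).acc=0  regs=<0,0>
  3: (0,2).acc=63  regs=<9,63>
  3: (1,1).acc=51  regs=<3,51>
  3: (1,2).acc=45  regs=<3,45>
  4: (0,2).acc=28  regs=<4,28>
  4: (1,1).acc=56  regs=<8,56>
  4: (1,2).acc=87  regs=<3,87>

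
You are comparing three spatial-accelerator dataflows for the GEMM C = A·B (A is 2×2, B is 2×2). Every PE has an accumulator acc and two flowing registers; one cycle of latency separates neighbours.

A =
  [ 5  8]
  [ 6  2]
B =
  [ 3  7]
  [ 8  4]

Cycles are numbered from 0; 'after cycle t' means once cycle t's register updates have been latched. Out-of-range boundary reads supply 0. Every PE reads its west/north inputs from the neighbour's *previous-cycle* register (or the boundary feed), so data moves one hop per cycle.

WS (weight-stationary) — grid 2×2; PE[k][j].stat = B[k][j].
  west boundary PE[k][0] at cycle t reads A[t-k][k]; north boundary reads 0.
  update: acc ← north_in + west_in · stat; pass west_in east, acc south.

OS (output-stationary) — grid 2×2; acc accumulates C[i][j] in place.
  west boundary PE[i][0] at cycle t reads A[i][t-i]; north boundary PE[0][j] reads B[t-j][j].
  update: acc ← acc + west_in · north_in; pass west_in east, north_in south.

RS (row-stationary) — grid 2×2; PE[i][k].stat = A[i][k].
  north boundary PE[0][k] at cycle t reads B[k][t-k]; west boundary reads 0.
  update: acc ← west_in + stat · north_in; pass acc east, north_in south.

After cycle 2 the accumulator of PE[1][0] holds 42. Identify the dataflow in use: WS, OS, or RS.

WS (2×2 grid), PE[1][0]:
  [0] (1,0) acc=0 (h:0 v:0)
  [1] (1,0) acc=79 (h:8 v:79)
  [2] (1,0) acc=34 (h:2 v:34)
OS (2×2 grid), PE[1][0]:
  [0] (1,0) acc=0 (h:0 v:0)
  [1] (1,0) acc=18 (h:6 v:3)
  [2] (1,0) acc=34 (h:2 v:8)
RS (2×2 grid), PE[1][0]:
  [0] (1,0) acc=0 (h:0 v:0)
  [1] (1,0) acc=18 (h:18 v:3)
  [2] (1,0) acc=42 (h:42 v:7)

dataflow = RS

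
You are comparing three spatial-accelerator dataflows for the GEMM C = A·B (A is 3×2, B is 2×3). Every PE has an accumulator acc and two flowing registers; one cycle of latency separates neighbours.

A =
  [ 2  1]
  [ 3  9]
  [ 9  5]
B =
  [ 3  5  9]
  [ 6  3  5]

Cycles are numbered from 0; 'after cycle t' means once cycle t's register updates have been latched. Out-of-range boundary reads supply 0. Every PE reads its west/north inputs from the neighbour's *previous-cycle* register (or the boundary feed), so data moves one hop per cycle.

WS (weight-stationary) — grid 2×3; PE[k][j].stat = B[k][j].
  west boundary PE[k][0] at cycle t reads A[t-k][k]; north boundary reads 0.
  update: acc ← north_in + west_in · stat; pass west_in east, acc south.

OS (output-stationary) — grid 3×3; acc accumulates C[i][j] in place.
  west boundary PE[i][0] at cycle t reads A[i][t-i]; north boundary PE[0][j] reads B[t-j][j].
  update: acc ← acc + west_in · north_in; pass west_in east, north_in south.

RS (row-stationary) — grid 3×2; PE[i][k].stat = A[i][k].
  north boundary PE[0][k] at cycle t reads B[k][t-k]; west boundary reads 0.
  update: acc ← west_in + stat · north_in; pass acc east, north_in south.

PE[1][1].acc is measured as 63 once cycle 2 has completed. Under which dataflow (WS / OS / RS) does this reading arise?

dataflow = RS

— WS: 2×3; PE[1][1] trace:
  c0 r1c1: 0 / 0 / 0
  c1 r1c1: 0 / 0 / 0
  c2 r1c1: 13 / 1 / 13
— OS: 3×3; PE[1][1] trace:
  c0 r1c1: 0 / 0 / 0
  c1 r1c1: 0 / 0 / 0
  c2 r1c1: 15 / 3 / 5
— RS: 3×2; PE[1][1] trace:
  c0 r1c1: 0 / 0 / 0
  c1 r1c1: 0 / 0 / 0
  c2 r1c1: 63 / 63 / 6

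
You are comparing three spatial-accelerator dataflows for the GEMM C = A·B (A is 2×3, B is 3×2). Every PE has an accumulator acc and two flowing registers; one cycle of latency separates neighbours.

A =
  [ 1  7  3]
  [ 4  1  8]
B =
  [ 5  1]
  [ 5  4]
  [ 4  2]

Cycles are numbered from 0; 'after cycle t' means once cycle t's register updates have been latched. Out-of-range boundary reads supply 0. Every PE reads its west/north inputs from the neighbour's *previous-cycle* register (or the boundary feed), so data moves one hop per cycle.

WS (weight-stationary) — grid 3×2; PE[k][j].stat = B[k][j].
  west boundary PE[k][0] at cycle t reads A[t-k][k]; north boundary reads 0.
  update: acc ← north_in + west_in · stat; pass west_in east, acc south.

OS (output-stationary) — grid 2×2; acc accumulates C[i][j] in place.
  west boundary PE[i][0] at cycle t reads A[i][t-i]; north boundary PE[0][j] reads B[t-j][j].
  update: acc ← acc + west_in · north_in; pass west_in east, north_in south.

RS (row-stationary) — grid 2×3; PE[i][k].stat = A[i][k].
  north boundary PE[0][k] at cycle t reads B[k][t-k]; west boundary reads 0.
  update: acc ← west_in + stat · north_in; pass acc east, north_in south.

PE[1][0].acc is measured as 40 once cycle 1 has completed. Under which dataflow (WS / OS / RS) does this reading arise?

dataflow = WS

WS (3×2 grid), PE[1][0]:
  @0  [1,0]  acc 0  |  →0  ↓0
  @1  [1,0]  acc 40  |  →7  ↓40
OS (2×2 grid), PE[1][0]:
  @0  [1,0]  acc 0  |  →0  ↓0
  @1  [1,0]  acc 20  |  →4  ↓5
RS (2×3 grid), PE[1][0]:
  @0  [1,0]  acc 0  |  →0  ↓0
  @1  [1,0]  acc 20  |  →20  ↓5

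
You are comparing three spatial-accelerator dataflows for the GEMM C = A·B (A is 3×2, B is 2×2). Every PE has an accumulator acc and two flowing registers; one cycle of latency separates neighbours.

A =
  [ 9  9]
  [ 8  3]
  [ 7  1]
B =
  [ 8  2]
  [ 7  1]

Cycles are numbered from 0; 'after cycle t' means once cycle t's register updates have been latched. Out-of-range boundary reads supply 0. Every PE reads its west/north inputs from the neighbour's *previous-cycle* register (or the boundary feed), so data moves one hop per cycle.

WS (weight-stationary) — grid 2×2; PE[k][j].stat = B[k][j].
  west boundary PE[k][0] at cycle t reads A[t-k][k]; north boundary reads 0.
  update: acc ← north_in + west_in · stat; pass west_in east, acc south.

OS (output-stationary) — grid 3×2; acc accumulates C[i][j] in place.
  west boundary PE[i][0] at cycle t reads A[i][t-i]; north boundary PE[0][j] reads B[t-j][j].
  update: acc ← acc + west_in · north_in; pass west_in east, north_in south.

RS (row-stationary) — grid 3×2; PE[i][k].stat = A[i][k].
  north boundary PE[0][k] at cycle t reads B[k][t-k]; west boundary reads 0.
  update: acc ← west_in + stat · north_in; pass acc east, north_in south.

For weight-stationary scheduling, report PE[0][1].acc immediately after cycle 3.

PE[0][1].acc = 14

Tracing WS — 2×2 array, target PE[0][1]:
  after 0 — PE[0][0] acc=72, pass-E 9, pass-S 72
  after 0 — PE[0][1] acc=0, pass-E 0, pass-S 0
  after 1 — PE[0][0] acc=64, pass-E 8, pass-S 64
  after 1 — PE[0][1] acc=18, pass-E 9, pass-S 18
  after 2 — PE[0][0] acc=56, pass-E 7, pass-S 56
  after 2 — PE[0][1] acc=16, pass-E 8, pass-S 16
  after 3 — PE[0][0] acc=0, pass-E 0, pass-S 0
  after 3 — PE[0][1] acc=14, pass-E 7, pass-S 14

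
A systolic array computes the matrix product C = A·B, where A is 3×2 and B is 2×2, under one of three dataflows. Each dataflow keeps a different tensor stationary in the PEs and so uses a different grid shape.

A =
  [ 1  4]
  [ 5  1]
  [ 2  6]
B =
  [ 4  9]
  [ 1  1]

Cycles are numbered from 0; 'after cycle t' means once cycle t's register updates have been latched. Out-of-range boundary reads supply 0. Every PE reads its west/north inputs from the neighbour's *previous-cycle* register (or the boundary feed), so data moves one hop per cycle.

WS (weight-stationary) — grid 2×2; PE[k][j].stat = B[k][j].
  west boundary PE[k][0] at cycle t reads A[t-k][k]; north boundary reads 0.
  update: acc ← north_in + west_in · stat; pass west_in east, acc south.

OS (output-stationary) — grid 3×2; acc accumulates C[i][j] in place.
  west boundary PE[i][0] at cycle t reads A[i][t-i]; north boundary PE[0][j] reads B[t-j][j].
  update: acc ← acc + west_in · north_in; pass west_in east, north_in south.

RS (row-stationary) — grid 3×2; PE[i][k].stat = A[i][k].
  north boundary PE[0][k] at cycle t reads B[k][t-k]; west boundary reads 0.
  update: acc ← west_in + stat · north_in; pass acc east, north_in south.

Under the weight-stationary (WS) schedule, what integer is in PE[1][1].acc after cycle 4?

PE[1][1].acc = 24

Tracing WS — 2×2 array, target PE[1][1]:
  0: (0,1).acc=0  regs=<0,0>
  0: (1,0).acc=0  regs=<0,0>
  0: (1,1).acc=0  regs=<0,0>
  1: (0,1).acc=9  regs=<1,9>
  1: (1,0).acc=8  regs=<4,8>
  1: (1,1).acc=0  regs=<0,0>
  2: (0,1).acc=45  regs=<5,45>
  2: (1,0).acc=21  regs=<1,21>
  2: (1,1).acc=13  regs=<4,13>
  3: (0,1).acc=18  regs=<2,18>
  3: (1,0).acc=14  regs=<6,14>
  3: (1,1).acc=46  regs=<1,46>
  4: (0,1).acc=0  regs=<0,0>
  4: (1,0).acc=0  regs=<0,0>
  4: (1,1).acc=24  regs=<6,24>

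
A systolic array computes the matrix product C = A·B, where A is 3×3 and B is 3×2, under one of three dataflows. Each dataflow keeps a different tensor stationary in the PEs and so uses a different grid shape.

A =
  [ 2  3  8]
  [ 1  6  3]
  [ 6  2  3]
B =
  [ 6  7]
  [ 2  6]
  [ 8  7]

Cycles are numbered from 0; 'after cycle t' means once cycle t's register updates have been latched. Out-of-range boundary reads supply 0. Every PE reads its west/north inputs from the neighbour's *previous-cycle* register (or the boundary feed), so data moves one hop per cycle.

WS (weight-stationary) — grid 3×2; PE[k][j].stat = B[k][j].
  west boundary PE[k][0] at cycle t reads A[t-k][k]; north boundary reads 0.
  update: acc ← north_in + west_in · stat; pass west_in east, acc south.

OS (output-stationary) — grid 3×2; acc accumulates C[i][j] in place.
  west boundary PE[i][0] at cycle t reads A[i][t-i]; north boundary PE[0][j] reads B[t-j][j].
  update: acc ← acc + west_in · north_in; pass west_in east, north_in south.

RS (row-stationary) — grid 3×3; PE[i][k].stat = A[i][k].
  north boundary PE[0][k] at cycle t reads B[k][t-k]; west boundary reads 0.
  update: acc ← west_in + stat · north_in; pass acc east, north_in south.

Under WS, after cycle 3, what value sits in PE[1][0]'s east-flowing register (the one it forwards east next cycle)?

WS (3×2). Following PE[1][0] plus its west/north inputs:
  @0  [0,0]  acc 12  |  →2  ↓12
  @0  [1,0]  acc 0  |  →0  ↓0
  @1  [0,0]  acc 6  |  →1  ↓6
  @1  [1,0]  acc 18  |  →3  ↓18
  @2  [0,0]  acc 36  |  →6  ↓36
  @2  [1,0]  acc 18  |  →6  ↓18
  @3  [0,0]  acc 0  |  →0  ↓0
  @3  [1,0]  acc 40  |  →2  ↓40

register = 2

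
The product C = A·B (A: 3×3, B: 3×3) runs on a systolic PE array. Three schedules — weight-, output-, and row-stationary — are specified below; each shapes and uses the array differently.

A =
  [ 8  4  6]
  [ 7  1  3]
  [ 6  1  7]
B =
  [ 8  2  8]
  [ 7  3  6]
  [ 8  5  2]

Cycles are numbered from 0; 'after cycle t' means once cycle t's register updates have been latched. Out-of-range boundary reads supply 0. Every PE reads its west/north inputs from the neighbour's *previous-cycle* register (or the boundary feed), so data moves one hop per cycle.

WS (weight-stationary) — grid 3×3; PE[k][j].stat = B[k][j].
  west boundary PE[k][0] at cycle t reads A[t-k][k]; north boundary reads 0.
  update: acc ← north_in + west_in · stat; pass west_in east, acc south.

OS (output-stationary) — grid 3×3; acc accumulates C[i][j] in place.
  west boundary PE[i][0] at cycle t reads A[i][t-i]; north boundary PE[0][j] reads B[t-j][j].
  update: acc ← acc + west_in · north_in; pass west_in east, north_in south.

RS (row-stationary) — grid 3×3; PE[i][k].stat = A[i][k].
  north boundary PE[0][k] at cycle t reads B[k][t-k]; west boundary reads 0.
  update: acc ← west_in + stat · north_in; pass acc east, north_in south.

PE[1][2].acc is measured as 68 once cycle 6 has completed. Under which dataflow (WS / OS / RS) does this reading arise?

— WS: 3×3; PE[1][2] trace:
  0: (1,2).acc=0  regs=<0,0>
  1: (1,2).acc=0  regs=<0,0>
  2: (1,2).acc=0  regs=<0,0>
  3: (1,2).acc=88  regs=<4,88>
  4: (1,2).acc=62  regs=<1,62>
  5: (1,2).acc=54  regs=<1,54>
  6: (1,2).acc=0  regs=<0,0>
— OS: 3×3; PE[1][2] trace:
  0: (1,2).acc=0  regs=<0,0>
  1: (1,2).acc=0  regs=<0,0>
  2: (1,2).acc=0  regs=<0,0>
  3: (1,2).acc=56  regs=<7,8>
  4: (1,2).acc=62  regs=<1,6>
  5: (1,2).acc=68  regs=<3,2>
  6: (1,2).acc=68  regs=<0,0>
— RS: 3×3; PE[1][2] trace:
  0: (1,2).acc=0  regs=<0,0>
  1: (1,2).acc=0  regs=<0,0>
  2: (1,2).acc=0  regs=<0,0>
  3: (1,2).acc=87  regs=<87,8>
  4: (1,2).acc=32  regs=<32,5>
  5: (1,2).acc=68  regs=<68,2>
  6: (1,2).acc=0  regs=<0,0>

dataflow = OS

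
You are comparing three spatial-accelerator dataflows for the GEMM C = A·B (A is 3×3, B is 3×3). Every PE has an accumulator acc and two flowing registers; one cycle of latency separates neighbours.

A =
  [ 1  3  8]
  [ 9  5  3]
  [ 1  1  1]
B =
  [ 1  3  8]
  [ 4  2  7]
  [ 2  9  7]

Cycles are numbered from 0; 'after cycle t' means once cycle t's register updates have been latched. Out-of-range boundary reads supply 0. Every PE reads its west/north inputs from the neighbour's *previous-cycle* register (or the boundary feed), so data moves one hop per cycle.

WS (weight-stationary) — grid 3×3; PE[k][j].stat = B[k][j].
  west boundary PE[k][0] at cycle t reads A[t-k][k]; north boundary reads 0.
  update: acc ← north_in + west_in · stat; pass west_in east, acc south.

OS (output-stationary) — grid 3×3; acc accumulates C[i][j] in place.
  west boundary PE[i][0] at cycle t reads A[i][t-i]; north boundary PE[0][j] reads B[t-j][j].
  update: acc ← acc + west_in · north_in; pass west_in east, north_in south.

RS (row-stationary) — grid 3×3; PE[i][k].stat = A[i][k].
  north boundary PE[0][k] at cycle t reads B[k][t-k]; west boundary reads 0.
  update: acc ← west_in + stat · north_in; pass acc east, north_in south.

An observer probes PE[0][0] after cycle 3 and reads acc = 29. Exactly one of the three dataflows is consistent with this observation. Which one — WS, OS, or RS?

— WS: 3×3; PE[0][0] trace:
  @0  [0,0]  acc 1  |  →1  ↓1
  @1  [0,0]  acc 9  |  →9  ↓9
  @2  [0,0]  acc 1  |  →1  ↓1
  @3  [0,0]  acc 0  |  →0  ↓0
— OS: 3×3; PE[0][0] trace:
  @0  [0,0]  acc 1  |  →1  ↓1
  @1  [0,0]  acc 13  |  →3  ↓4
  @2  [0,0]  acc 29  |  →8  ↓2
  @3  [0,0]  acc 29  |  →0  ↓0
— RS: 3×3; PE[0][0] trace:
  @0  [0,0]  acc 1  |  →1  ↓1
  @1  [0,0]  acc 3  |  →3  ↓3
  @2  [0,0]  acc 8  |  →8  ↓8
  @3  [0,0]  acc 0  |  →0  ↓0

dataflow = OS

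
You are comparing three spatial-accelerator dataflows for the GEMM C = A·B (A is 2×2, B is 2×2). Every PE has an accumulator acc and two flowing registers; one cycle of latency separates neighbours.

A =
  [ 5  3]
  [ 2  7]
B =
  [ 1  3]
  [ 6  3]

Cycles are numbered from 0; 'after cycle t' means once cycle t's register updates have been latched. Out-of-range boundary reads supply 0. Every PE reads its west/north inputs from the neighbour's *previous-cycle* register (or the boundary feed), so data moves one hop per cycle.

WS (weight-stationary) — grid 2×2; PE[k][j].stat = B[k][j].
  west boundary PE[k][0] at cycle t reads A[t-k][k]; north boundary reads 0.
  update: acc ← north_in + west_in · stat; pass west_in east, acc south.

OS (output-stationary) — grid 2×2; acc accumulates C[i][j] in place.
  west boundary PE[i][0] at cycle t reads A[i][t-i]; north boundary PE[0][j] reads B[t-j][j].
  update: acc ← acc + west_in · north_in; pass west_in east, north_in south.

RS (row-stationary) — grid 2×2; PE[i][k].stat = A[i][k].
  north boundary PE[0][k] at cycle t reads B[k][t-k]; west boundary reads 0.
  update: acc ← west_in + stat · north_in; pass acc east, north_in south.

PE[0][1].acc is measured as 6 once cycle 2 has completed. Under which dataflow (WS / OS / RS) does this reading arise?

dataflow = WS

Under WS (2×2), PE[0][1]:
  0: (0,1).acc=0  regs=<0,0>
  1: (0,1).acc=15  regs=<5,15>
  2: (0,1).acc=6  regs=<2,6>
Under OS (2×2), PE[0][1]:
  0: (0,1).acc=0  regs=<0,0>
  1: (0,1).acc=15  regs=<5,3>
  2: (0,1).acc=24  regs=<3,3>
Under RS (2×2), PE[0][1]:
  0: (0,1).acc=0  regs=<0,0>
  1: (0,1).acc=23  regs=<23,6>
  2: (0,1).acc=24  regs=<24,3>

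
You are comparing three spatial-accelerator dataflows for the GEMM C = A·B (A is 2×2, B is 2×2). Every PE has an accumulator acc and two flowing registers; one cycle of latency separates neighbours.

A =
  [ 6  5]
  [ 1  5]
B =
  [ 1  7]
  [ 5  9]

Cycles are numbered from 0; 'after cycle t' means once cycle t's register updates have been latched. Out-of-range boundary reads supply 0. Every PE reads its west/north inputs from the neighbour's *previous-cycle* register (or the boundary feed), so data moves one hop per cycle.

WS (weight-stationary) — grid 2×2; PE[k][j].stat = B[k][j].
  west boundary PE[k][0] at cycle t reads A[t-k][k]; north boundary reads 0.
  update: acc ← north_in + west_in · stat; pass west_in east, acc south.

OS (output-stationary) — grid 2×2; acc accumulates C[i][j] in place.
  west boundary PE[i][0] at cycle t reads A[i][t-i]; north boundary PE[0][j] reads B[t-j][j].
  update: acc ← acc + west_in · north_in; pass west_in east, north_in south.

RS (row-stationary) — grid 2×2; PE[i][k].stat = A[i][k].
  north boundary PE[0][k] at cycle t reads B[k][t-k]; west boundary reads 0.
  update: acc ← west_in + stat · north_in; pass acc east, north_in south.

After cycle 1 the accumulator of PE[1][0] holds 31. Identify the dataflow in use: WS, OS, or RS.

— WS: 2×2; PE[1][0] trace:
  @0  [1,0]  acc 0  |  →0  ↓0
  @1  [1,0]  acc 31  |  →5  ↓31
— OS: 2×2; PE[1][0] trace:
  @0  [1,0]  acc 0  |  →0  ↓0
  @1  [1,0]  acc 1  |  →1  ↓1
— RS: 2×2; PE[1][0] trace:
  @0  [1,0]  acc 0  |  →0  ↓0
  @1  [1,0]  acc 1  |  →1  ↓1

dataflow = WS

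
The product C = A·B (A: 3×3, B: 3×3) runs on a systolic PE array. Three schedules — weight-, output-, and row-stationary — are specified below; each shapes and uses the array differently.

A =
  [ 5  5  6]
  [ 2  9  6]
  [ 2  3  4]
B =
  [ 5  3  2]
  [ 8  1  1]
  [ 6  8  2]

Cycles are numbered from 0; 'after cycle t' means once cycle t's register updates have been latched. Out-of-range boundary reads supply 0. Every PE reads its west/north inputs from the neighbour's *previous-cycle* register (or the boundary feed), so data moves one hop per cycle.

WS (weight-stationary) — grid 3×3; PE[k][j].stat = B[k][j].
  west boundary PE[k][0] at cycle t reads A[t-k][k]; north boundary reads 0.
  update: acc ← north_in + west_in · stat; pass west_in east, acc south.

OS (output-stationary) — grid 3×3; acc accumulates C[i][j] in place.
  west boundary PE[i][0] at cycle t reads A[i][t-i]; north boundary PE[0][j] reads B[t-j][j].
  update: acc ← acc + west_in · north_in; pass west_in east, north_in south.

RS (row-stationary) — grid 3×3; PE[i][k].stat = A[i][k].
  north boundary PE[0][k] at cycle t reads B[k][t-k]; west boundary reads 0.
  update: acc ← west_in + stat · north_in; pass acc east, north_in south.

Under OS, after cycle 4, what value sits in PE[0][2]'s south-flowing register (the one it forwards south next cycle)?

Tracing OS — 3×3 array, target PE[0][2]:
  step 0 · PE0,1: acc=0; fwd→0 fwd↓0
  step 0 · PE0,2: acc=0; fwd→0 fwd↓0
  step 1 · PE0,1: acc=15; fwd→5 fwd↓3
  step 1 · PE0,2: acc=0; fwd→0 fwd↓0
  step 2 · PE0,1: acc=20; fwd→5 fwd↓1
  step 2 · PE0,2: acc=10; fwd→5 fwd↓2
  step 3 · PE0,1: acc=68; fwd→6 fwd↓8
  step 3 · PE0,2: acc=15; fwd→5 fwd↓1
  step 4 · PE0,1: acc=68; fwd→0 fwd↓0
  step 4 · PE0,2: acc=27; fwd→6 fwd↓2

register = 2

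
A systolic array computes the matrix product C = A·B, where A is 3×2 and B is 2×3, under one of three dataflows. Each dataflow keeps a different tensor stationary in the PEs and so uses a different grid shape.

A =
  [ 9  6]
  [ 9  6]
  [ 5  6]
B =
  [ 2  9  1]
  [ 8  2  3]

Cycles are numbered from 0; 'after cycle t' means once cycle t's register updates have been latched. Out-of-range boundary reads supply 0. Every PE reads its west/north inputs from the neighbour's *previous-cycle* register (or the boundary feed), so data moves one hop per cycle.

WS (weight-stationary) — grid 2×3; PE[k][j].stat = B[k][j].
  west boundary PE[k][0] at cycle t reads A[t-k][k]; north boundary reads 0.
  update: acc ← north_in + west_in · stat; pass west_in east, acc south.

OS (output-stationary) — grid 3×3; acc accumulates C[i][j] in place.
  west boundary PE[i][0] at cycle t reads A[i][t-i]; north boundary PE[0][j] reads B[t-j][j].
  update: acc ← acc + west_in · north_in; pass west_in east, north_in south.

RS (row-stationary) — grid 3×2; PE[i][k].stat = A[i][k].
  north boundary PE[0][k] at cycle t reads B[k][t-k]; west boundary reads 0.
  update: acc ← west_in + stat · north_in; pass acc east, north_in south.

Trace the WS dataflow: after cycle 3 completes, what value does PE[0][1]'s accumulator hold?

PE[0][1].acc = 45

WS 2×3: PE[0][1] cycle-by-cycle (with neighbour feeds):
  [0] (0,0) acc=18 (h:9 v:18)
  [0] (0,1) acc=0 (h:0 v:0)
  [1] (0,0) acc=18 (h:9 v:18)
  [1] (0,1) acc=81 (h:9 v:81)
  [2] (0,0) acc=10 (h:5 v:10)
  [2] (0,1) acc=81 (h:9 v:81)
  [3] (0,0) acc=0 (h:0 v:0)
  [3] (0,1) acc=45 (h:5 v:45)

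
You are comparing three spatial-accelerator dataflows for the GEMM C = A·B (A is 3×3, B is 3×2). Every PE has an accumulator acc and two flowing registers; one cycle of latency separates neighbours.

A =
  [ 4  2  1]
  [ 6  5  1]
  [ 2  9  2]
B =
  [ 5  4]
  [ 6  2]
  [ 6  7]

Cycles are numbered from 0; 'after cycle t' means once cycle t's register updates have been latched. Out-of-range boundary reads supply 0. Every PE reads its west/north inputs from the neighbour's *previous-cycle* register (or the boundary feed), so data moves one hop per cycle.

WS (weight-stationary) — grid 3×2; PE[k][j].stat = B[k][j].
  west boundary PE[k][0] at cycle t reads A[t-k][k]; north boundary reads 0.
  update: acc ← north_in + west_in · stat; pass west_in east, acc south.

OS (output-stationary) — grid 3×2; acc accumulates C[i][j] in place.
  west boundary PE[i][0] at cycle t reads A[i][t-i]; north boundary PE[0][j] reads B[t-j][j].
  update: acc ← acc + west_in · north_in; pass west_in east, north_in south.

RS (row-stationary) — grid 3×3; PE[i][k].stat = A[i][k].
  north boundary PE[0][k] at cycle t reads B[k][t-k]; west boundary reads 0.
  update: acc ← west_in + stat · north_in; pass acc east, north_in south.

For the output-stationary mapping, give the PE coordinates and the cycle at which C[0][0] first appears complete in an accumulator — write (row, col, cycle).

(row, col, cycle) = (0, 0, 2)

OS: C[0][0] accumulates in PE[0][0]:
  [0] (0,0) acc=20 (h:4 v:5)
  [1] (0,0) acc=32 (h:2 v:6)
  [2] (0,0) acc=38 (h:1 v:6)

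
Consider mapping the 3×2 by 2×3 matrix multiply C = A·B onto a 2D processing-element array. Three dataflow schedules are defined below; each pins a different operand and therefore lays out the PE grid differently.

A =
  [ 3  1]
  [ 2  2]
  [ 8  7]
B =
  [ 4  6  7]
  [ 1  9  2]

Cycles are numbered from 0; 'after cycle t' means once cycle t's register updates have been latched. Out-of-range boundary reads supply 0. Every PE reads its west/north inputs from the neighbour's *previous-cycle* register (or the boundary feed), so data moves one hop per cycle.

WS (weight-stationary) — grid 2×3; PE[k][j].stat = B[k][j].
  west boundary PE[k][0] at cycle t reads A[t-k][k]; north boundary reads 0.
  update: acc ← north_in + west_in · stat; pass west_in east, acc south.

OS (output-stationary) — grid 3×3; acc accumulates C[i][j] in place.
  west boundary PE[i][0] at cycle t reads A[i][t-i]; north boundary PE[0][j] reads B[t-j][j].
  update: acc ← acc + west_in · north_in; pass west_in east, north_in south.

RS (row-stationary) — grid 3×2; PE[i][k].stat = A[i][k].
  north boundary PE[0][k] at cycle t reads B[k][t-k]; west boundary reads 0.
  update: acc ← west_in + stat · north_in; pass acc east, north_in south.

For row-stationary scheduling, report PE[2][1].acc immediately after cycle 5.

Tracing RS — 3×2 array, target PE[2][1]:
  [0] (1,1) acc=0 (h:0 v:0)
  [0] (2,0) acc=0 (h:0 v:0)
  [0] (2,1) acc=0 (h:0 v:0)
  [1] (1,1) acc=0 (h:0 v:0)
  [1] (2,0) acc=0 (h:0 v:0)
  [1] (2,1) acc=0 (h:0 v:0)
  [2] (1,1) acc=10 (h:10 v:1)
  [2] (2,0) acc=32 (h:32 v:4)
  [2] (2,1) acc=0 (h:0 v:0)
  [3] (1,1) acc=30 (h:30 v:9)
  [3] (2,0) acc=48 (h:48 v:6)
  [3] (2,1) acc=39 (h:39 v:1)
  [4] (1,1) acc=18 (h:18 v:2)
  [4] (2,0) acc=56 (h:56 v:7)
  [4] (2,1) acc=111 (h:111 v:9)
  [5] (1,1) acc=0 (h:0 v:0)
  [5] (2,0) acc=0 (h:0 v:0)
  [5] (2,1) acc=70 (h:70 v:2)

PE[2][1].acc = 70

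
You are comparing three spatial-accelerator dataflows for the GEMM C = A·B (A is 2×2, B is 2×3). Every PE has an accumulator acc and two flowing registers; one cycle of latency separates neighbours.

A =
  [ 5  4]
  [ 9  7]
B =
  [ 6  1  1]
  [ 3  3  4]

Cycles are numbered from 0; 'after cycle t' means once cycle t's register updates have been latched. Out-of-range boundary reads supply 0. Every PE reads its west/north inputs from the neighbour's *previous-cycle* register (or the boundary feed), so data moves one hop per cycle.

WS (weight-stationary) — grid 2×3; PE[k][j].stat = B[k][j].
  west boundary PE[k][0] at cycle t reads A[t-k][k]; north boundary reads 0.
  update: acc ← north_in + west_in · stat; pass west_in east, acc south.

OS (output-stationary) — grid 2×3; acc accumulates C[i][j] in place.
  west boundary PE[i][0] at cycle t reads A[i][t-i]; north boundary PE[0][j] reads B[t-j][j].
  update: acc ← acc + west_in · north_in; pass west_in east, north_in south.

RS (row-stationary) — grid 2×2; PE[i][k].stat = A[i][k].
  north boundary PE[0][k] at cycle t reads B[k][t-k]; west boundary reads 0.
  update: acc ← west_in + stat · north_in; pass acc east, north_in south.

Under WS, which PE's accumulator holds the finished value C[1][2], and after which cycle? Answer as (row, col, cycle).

WS — PE[1][2] is where C[1][2] collects:
  @0  [1,2]  acc 0  |  →0  ↓0
  @1  [1,2]  acc 0  |  →0  ↓0
  @2  [1,2]  acc 0  |  →0  ↓0
  @3  [1,2]  acc 21  |  →4  ↓21
  @4  [1,2]  acc 37  |  →7  ↓37

(row, col, cycle) = (1, 2, 4)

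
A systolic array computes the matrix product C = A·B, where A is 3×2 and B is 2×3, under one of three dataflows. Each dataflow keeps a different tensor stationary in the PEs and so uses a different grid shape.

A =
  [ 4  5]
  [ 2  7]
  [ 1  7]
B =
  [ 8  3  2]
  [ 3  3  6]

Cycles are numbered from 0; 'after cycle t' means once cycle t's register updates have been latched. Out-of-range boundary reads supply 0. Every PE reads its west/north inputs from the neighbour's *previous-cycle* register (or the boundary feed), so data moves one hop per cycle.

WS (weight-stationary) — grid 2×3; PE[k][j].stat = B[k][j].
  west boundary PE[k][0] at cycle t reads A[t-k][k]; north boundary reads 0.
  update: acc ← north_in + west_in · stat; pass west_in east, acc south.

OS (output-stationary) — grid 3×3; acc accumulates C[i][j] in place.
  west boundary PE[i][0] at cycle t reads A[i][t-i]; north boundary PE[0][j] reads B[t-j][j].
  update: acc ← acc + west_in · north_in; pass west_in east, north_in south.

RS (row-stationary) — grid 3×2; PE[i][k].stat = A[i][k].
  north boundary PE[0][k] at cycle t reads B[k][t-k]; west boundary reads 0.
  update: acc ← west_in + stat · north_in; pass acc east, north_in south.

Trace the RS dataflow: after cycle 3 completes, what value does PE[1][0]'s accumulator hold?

PE[1][0].acc = 4

RS 3×2: PE[1][0] cycle-by-cycle (with neighbour feeds):
  @0  [0,0]  acc 32  |  →32  ↓8
  @0  [1,0]  acc 0  |  →0  ↓0
  @1  [0,0]  acc 12  |  →12  ↓3
  @1  [1,0]  acc 16  |  →16  ↓8
  @2  [0,0]  acc 8  |  →8  ↓2
  @2  [1,0]  acc 6  |  →6  ↓3
  @3  [0,0]  acc 0  |  →0  ↓0
  @3  [1,0]  acc 4  |  →4  ↓2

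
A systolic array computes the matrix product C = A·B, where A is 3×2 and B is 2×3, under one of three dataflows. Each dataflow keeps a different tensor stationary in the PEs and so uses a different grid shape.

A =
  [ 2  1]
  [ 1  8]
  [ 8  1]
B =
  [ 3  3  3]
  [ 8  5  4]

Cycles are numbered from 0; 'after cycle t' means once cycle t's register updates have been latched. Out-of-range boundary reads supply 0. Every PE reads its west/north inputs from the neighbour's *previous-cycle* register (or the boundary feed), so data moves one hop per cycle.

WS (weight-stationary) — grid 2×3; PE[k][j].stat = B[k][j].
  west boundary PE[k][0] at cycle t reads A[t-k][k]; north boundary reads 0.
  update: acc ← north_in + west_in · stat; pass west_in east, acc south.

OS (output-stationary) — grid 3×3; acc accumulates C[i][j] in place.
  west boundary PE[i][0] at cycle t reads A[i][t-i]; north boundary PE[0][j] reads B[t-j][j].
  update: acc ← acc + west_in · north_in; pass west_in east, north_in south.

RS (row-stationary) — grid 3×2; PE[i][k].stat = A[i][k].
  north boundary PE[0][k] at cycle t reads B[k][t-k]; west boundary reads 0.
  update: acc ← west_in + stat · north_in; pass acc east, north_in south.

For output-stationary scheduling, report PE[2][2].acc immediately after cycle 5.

PE[2][2].acc = 28

OS 3×3: PE[2][2] cycle-by-cycle (with neighbour feeds):
  t=0 PE[1][2]: acc=0 h=0 v=0
  t=0 PE[2][1]: acc=0 h=0 v=0
  t=0 PE[2][2]: acc=0 h=0 v=0
  t=1 PE[1][2]: acc=0 h=0 v=0
  t=1 PE[2][1]: acc=0 h=0 v=0
  t=1 PE[2][2]: acc=0 h=0 v=0
  t=2 PE[1][2]: acc=0 h=0 v=0
  t=2 PE[2][1]: acc=0 h=0 v=0
  t=2 PE[2][2]: acc=0 h=0 v=0
  t=3 PE[1][2]: acc=3 h=1 v=3
  t=3 PE[2][1]: acc=24 h=8 v=3
  t=3 PE[2][2]: acc=0 h=0 v=0
  t=4 PE[1][2]: acc=35 h=8 v=4
  t=4 PE[2][1]: acc=29 h=1 v=5
  t=4 PE[2][2]: acc=24 h=8 v=3
  t=5 PE[1][2]: acc=35 h=0 v=0
  t=5 PE[2][1]: acc=29 h=0 v=0
  t=5 PE[2][2]: acc=28 h=1 v=4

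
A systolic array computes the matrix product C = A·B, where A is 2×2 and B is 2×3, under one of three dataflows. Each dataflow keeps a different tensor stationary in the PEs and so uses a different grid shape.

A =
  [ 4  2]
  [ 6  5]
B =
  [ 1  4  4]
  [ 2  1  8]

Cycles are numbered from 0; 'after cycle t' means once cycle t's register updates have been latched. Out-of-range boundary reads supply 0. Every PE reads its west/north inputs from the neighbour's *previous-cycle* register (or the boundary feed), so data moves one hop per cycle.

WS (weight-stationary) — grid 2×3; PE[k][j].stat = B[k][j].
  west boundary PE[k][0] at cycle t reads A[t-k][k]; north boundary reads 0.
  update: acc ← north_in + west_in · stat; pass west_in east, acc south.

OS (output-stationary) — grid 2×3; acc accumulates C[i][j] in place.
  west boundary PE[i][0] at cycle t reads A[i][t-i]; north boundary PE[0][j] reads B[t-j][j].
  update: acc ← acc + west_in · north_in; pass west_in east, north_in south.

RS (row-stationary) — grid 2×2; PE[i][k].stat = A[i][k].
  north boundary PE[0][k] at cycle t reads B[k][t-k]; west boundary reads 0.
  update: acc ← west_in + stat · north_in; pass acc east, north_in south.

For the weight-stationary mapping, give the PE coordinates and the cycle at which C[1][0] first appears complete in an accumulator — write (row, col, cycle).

(row, col, cycle) = (1, 0, 2)

Under WS, C[1][0] lands at PE[1][0]:
  t=0 PE[1][0]: acc=0 h=0 v=0
  t=1 PE[1][0]: acc=8 h=2 v=8
  t=2 PE[1][0]: acc=16 h=5 v=16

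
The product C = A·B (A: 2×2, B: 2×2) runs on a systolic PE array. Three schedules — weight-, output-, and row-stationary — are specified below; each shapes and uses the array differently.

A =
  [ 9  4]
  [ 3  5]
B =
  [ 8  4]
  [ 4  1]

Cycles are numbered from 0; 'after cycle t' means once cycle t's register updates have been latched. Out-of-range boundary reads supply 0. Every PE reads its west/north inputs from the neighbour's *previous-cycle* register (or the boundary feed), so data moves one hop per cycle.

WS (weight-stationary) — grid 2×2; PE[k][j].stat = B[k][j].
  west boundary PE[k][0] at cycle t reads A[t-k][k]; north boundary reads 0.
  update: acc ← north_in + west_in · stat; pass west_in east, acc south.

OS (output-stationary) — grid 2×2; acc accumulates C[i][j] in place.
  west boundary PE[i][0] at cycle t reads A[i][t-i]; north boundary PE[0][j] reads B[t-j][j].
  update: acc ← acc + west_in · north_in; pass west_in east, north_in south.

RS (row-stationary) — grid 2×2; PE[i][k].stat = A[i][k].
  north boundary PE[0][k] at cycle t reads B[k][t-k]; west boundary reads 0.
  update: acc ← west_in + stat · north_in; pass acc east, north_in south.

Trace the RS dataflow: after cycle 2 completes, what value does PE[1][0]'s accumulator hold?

PE[1][0].acc = 12

Tracing RS — 2×2 array, target PE[1][0]:
  c0 r0c0: 72 / 72 / 8
  c0 r1c0: 0 / 0 / 0
  c1 r0c0: 36 / 36 / 4
  c1 r1c0: 24 / 24 / 8
  c2 r0c0: 0 / 0 / 0
  c2 r1c0: 12 / 12 / 4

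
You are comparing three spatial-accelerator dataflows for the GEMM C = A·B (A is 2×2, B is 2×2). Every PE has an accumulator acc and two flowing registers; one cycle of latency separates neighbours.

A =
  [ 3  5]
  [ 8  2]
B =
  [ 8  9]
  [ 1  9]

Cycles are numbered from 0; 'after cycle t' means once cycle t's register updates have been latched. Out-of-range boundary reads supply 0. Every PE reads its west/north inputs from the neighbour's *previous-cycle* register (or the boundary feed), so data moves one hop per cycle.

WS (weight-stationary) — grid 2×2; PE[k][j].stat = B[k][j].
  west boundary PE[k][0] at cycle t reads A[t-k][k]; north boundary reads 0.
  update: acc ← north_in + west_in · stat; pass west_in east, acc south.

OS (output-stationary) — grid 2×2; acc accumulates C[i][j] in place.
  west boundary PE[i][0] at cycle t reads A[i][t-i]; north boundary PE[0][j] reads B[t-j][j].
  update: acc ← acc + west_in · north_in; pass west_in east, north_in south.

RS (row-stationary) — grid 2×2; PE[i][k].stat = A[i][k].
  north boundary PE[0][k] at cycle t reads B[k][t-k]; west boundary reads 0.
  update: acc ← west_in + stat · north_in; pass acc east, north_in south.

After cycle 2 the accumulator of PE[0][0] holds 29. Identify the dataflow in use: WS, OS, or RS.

— WS: 2×2; PE[0][0] trace:
  [0] (0,0) acc=24 (h:3 v:24)
  [1] (0,0) acc=64 (h:8 v:64)
  [2] (0,0) acc=0 (h:0 v:0)
— OS: 2×2; PE[0][0] trace:
  [0] (0,0) acc=24 (h:3 v:8)
  [1] (0,0) acc=29 (h:5 v:1)
  [2] (0,0) acc=29 (h:0 v:0)
— RS: 2×2; PE[0][0] trace:
  [0] (0,0) acc=24 (h:24 v:8)
  [1] (0,0) acc=27 (h:27 v:9)
  [2] (0,0) acc=0 (h:0 v:0)

dataflow = OS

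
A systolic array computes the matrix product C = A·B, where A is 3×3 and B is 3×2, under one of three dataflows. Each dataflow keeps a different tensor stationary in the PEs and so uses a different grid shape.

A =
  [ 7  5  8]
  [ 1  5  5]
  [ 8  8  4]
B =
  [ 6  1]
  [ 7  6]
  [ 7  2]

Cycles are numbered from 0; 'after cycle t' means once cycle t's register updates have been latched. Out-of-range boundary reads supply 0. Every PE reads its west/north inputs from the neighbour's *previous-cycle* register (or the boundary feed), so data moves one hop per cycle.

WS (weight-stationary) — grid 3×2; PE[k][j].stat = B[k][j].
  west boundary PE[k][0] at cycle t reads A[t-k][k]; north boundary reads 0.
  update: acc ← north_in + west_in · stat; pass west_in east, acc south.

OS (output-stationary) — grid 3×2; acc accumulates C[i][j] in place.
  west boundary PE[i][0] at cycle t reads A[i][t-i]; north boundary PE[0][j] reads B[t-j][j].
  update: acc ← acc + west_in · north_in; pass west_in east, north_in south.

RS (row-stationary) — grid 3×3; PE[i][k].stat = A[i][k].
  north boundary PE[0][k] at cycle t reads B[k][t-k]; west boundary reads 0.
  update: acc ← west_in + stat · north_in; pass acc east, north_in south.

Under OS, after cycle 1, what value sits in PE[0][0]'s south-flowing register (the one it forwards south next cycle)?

OS (3×2). Following PE[0][0] plus its west/north inputs:
  t=0 PE[0][0]: acc=42 h=7 v=6
  t=1 PE[0][0]: acc=77 h=5 v=7

register = 7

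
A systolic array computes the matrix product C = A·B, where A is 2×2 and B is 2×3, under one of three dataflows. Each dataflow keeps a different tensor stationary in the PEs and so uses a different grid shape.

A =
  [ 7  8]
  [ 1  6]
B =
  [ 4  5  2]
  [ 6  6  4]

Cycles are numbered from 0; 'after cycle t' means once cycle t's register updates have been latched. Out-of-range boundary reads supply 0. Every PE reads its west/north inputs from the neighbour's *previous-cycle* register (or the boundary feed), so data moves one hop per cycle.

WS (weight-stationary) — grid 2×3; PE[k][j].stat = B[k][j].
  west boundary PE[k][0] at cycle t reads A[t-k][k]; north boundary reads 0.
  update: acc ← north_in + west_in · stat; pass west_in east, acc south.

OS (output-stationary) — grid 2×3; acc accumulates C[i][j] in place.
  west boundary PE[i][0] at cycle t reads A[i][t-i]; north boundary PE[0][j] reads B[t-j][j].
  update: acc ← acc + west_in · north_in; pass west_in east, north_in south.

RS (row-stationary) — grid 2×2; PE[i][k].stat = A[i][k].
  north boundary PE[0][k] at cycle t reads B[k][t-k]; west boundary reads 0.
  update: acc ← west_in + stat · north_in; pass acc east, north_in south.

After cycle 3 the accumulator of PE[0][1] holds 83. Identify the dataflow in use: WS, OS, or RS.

WS [2×3] PE[0][1] across cycles:
  t=0 PE[0][1]: acc=0 h=0 v=0
  t=1 PE[0][1]: acc=35 h=7 v=35
  t=2 PE[0][1]: acc=5 h=1 v=5
  t=3 PE[0][1]: acc=0 h=0 v=0
OS [2×3] PE[0][1] across cycles:
  t=0 PE[0][1]: acc=0 h=0 v=0
  t=1 PE[0][1]: acc=35 h=7 v=5
  t=2 PE[0][1]: acc=83 h=8 v=6
  t=3 PE[0][1]: acc=83 h=0 v=0
RS [2×2] PE[0][1] across cycles:
  t=0 PE[0][1]: acc=0 h=0 v=0
  t=1 PE[0][1]: acc=76 h=76 v=6
  t=2 PE[0][1]: acc=83 h=83 v=6
  t=3 PE[0][1]: acc=46 h=46 v=4

dataflow = OS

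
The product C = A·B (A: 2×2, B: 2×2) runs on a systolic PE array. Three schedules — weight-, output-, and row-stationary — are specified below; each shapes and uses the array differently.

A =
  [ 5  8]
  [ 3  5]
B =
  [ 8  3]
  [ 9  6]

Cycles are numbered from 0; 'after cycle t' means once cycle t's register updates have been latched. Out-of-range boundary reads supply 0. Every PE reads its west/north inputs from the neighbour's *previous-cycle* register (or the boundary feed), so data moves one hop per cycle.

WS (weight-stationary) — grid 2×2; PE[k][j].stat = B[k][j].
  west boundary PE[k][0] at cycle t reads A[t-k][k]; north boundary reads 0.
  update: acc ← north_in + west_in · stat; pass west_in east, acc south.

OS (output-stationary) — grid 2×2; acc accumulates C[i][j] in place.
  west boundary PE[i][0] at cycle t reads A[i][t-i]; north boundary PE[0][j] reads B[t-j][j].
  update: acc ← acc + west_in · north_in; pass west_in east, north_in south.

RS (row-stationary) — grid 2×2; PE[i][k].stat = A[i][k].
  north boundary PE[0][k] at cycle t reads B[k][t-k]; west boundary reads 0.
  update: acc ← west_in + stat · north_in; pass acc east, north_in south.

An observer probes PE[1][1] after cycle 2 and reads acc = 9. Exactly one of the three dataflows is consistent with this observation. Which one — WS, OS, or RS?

dataflow = OS

WS (2×2 grid), PE[1][1]:
  after 0 — PE[1][1] acc=0, pass-E 0, pass-S 0
  after 1 — PE[1][1] acc=0, pass-E 0, pass-S 0
  after 2 — PE[1][1] acc=63, pass-E 8, pass-S 63
OS (2×2 grid), PE[1][1]:
  after 0 — PE[1][1] acc=0, pass-E 0, pass-S 0
  after 1 — PE[1][1] acc=0, pass-E 0, pass-S 0
  after 2 — PE[1][1] acc=9, pass-E 3, pass-S 3
RS (2×2 grid), PE[1][1]:
  after 0 — PE[1][1] acc=0, pass-E 0, pass-S 0
  after 1 — PE[1][1] acc=0, pass-E 0, pass-S 0
  after 2 — PE[1][1] acc=69, pass-E 69, pass-S 9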